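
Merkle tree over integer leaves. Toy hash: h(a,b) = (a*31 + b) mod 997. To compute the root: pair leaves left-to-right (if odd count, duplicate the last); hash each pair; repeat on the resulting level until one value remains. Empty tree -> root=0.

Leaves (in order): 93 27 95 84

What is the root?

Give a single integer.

Answer: 518

Derivation:
L0: [93, 27, 95, 84]
L1: h(93,27)=(93*31+27)%997=916 h(95,84)=(95*31+84)%997=38 -> [916, 38]
L2: h(916,38)=(916*31+38)%997=518 -> [518]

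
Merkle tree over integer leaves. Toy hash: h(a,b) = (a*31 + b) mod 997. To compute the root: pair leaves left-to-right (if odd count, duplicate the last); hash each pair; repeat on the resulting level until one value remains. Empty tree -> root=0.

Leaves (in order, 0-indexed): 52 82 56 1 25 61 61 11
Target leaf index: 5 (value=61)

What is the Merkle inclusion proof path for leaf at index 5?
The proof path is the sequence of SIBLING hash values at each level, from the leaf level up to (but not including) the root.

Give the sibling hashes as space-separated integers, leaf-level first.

Answer: 25 905 413

Derivation:
L0 (leaves): [52, 82, 56, 1, 25, 61, 61, 11], target index=5
L1: h(52,82)=(52*31+82)%997=697 [pair 0] h(56,1)=(56*31+1)%997=740 [pair 1] h(25,61)=(25*31+61)%997=836 [pair 2] h(61,11)=(61*31+11)%997=905 [pair 3] -> [697, 740, 836, 905]
  Sibling for proof at L0: 25
L2: h(697,740)=(697*31+740)%997=413 [pair 0] h(836,905)=(836*31+905)%997=899 [pair 1] -> [413, 899]
  Sibling for proof at L1: 905
L3: h(413,899)=(413*31+899)%997=741 [pair 0] -> [741]
  Sibling for proof at L2: 413
Root: 741
Proof path (sibling hashes from leaf to root): [25, 905, 413]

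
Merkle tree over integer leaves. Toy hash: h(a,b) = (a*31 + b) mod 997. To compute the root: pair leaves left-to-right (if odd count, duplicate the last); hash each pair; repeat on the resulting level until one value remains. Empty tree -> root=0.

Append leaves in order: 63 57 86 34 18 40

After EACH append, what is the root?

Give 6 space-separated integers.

After append 63 (leaves=[63]):
  L0: [63]
  root=63
After append 57 (leaves=[63, 57]):
  L0: [63, 57]
  L1: h(63,57)=(63*31+57)%997=16 -> [16]
  root=16
After append 86 (leaves=[63, 57, 86]):
  L0: [63, 57, 86]
  L1: h(63,57)=(63*31+57)%997=16 h(86,86)=(86*31+86)%997=758 -> [16, 758]
  L2: h(16,758)=(16*31+758)%997=257 -> [257]
  root=257
After append 34 (leaves=[63, 57, 86, 34]):
  L0: [63, 57, 86, 34]
  L1: h(63,57)=(63*31+57)%997=16 h(86,34)=(86*31+34)%997=706 -> [16, 706]
  L2: h(16,706)=(16*31+706)%997=205 -> [205]
  root=205
After append 18 (leaves=[63, 57, 86, 34, 18]):
  L0: [63, 57, 86, 34, 18]
  L1: h(63,57)=(63*31+57)%997=16 h(86,34)=(86*31+34)%997=706 h(18,18)=(18*31+18)%997=576 -> [16, 706, 576]
  L2: h(16,706)=(16*31+706)%997=205 h(576,576)=(576*31+576)%997=486 -> [205, 486]
  L3: h(205,486)=(205*31+486)%997=859 -> [859]
  root=859
After append 40 (leaves=[63, 57, 86, 34, 18, 40]):
  L0: [63, 57, 86, 34, 18, 40]
  L1: h(63,57)=(63*31+57)%997=16 h(86,34)=(86*31+34)%997=706 h(18,40)=(18*31+40)%997=598 -> [16, 706, 598]
  L2: h(16,706)=(16*31+706)%997=205 h(598,598)=(598*31+598)%997=193 -> [205, 193]
  L3: h(205,193)=(205*31+193)%997=566 -> [566]
  root=566

Answer: 63 16 257 205 859 566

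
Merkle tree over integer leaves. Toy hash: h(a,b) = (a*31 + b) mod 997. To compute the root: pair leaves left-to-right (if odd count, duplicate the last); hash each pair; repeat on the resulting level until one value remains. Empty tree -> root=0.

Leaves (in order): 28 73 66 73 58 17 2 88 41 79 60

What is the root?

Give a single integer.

Answer: 152

Derivation:
L0: [28, 73, 66, 73, 58, 17, 2, 88, 41, 79, 60]
L1: h(28,73)=(28*31+73)%997=941 h(66,73)=(66*31+73)%997=125 h(58,17)=(58*31+17)%997=818 h(2,88)=(2*31+88)%997=150 h(41,79)=(41*31+79)%997=353 h(60,60)=(60*31+60)%997=923 -> [941, 125, 818, 150, 353, 923]
L2: h(941,125)=(941*31+125)%997=383 h(818,150)=(818*31+150)%997=583 h(353,923)=(353*31+923)%997=899 -> [383, 583, 899]
L3: h(383,583)=(383*31+583)%997=492 h(899,899)=(899*31+899)%997=852 -> [492, 852]
L4: h(492,852)=(492*31+852)%997=152 -> [152]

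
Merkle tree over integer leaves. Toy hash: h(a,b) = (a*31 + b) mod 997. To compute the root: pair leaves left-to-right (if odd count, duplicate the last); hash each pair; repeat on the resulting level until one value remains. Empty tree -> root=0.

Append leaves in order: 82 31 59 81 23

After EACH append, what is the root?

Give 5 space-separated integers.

Answer: 82 579 894 916 104

Derivation:
After append 82 (leaves=[82]):
  L0: [82]
  root=82
After append 31 (leaves=[82, 31]):
  L0: [82, 31]
  L1: h(82,31)=(82*31+31)%997=579 -> [579]
  root=579
After append 59 (leaves=[82, 31, 59]):
  L0: [82, 31, 59]
  L1: h(82,31)=(82*31+31)%997=579 h(59,59)=(59*31+59)%997=891 -> [579, 891]
  L2: h(579,891)=(579*31+891)%997=894 -> [894]
  root=894
After append 81 (leaves=[82, 31, 59, 81]):
  L0: [82, 31, 59, 81]
  L1: h(82,31)=(82*31+31)%997=579 h(59,81)=(59*31+81)%997=913 -> [579, 913]
  L2: h(579,913)=(579*31+913)%997=916 -> [916]
  root=916
After append 23 (leaves=[82, 31, 59, 81, 23]):
  L0: [82, 31, 59, 81, 23]
  L1: h(82,31)=(82*31+31)%997=579 h(59,81)=(59*31+81)%997=913 h(23,23)=(23*31+23)%997=736 -> [579, 913, 736]
  L2: h(579,913)=(579*31+913)%997=916 h(736,736)=(736*31+736)%997=621 -> [916, 621]
  L3: h(916,621)=(916*31+621)%997=104 -> [104]
  root=104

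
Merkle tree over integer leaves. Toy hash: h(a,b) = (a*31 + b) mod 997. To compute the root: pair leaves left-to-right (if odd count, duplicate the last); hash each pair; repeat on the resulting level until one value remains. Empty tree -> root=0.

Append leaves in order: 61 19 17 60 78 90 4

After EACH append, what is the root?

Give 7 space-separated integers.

Answer: 61 913 931 974 396 780 394

Derivation:
After append 61 (leaves=[61]):
  L0: [61]
  root=61
After append 19 (leaves=[61, 19]):
  L0: [61, 19]
  L1: h(61,19)=(61*31+19)%997=913 -> [913]
  root=913
After append 17 (leaves=[61, 19, 17]):
  L0: [61, 19, 17]
  L1: h(61,19)=(61*31+19)%997=913 h(17,17)=(17*31+17)%997=544 -> [913, 544]
  L2: h(913,544)=(913*31+544)%997=931 -> [931]
  root=931
After append 60 (leaves=[61, 19, 17, 60]):
  L0: [61, 19, 17, 60]
  L1: h(61,19)=(61*31+19)%997=913 h(17,60)=(17*31+60)%997=587 -> [913, 587]
  L2: h(913,587)=(913*31+587)%997=974 -> [974]
  root=974
After append 78 (leaves=[61, 19, 17, 60, 78]):
  L0: [61, 19, 17, 60, 78]
  L1: h(61,19)=(61*31+19)%997=913 h(17,60)=(17*31+60)%997=587 h(78,78)=(78*31+78)%997=502 -> [913, 587, 502]
  L2: h(913,587)=(913*31+587)%997=974 h(502,502)=(502*31+502)%997=112 -> [974, 112]
  L3: h(974,112)=(974*31+112)%997=396 -> [396]
  root=396
After append 90 (leaves=[61, 19, 17, 60, 78, 90]):
  L0: [61, 19, 17, 60, 78, 90]
  L1: h(61,19)=(61*31+19)%997=913 h(17,60)=(17*31+60)%997=587 h(78,90)=(78*31+90)%997=514 -> [913, 587, 514]
  L2: h(913,587)=(913*31+587)%997=974 h(514,514)=(514*31+514)%997=496 -> [974, 496]
  L3: h(974,496)=(974*31+496)%997=780 -> [780]
  root=780
After append 4 (leaves=[61, 19, 17, 60, 78, 90, 4]):
  L0: [61, 19, 17, 60, 78, 90, 4]
  L1: h(61,19)=(61*31+19)%997=913 h(17,60)=(17*31+60)%997=587 h(78,90)=(78*31+90)%997=514 h(4,4)=(4*31+4)%997=128 -> [913, 587, 514, 128]
  L2: h(913,587)=(913*31+587)%997=974 h(514,128)=(514*31+128)%997=110 -> [974, 110]
  L3: h(974,110)=(974*31+110)%997=394 -> [394]
  root=394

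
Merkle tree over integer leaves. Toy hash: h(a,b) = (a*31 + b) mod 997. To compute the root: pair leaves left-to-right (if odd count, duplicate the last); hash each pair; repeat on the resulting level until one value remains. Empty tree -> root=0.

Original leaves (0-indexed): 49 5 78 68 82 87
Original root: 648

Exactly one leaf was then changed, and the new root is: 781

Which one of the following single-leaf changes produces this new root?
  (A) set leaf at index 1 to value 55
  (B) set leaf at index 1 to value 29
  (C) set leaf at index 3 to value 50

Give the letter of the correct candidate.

Answer: B

Derivation:
Original leaves: [49, 5, 78, 68, 82, 87]
Target new root: 781
Try each candidate change and compute the resulting root:
Candidate A: set leaf[1] = 55 -> leaves = [49, 55, 78, 68, 82, 87]
  L0: [49, 55, 78, 68, 82, 87]
  L1: h(49,55)=(49*31+55)%997=577 h(78,68)=(78*31+68)%997=492 h(82,87)=(82*31+87)%997=635 -> [577, 492, 635]
  L2: h(577,492)=(577*31+492)%997=433 h(635,635)=(635*31+635)%997=380 -> [433, 380]
  L3: h(433,380)=(433*31+380)%997=842 -> [842]
  root = 842 != target 781
Candidate B: set leaf[1] = 29 -> leaves = [49, 29, 78, 68, 82, 87]
  L0: [49, 29, 78, 68, 82, 87]
  L1: h(49,29)=(49*31+29)%997=551 h(78,68)=(78*31+68)%997=492 h(82,87)=(82*31+87)%997=635 -> [551, 492, 635]
  L2: h(551,492)=(551*31+492)%997=624 h(635,635)=(635*31+635)%997=380 -> [624, 380]
  L3: h(624,380)=(624*31+380)%997=781 -> [781]
  root = 781 == target 781  ** MATCH **
Candidate C: set leaf[3] = 50 -> leaves = [49, 5, 78, 50, 82, 87]
  L0: [49, 5, 78, 50, 82, 87]
  L1: h(49,5)=(49*31+5)%997=527 h(78,50)=(78*31+50)%997=474 h(82,87)=(82*31+87)%997=635 -> [527, 474, 635]
  L2: h(527,474)=(527*31+474)%997=859 h(635,635)=(635*31+635)%997=380 -> [859, 380]
  L3: h(859,380)=(859*31+380)%997=90 -> [90]
  root = 90 != target 781
Candidate B produces the target root.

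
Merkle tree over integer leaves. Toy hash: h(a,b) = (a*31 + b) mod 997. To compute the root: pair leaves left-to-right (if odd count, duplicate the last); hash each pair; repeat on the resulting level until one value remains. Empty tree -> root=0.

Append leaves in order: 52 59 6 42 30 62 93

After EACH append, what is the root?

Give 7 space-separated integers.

After append 52 (leaves=[52]):
  L0: [52]
  root=52
After append 59 (leaves=[52, 59]):
  L0: [52, 59]
  L1: h(52,59)=(52*31+59)%997=674 -> [674]
  root=674
After append 6 (leaves=[52, 59, 6]):
  L0: [52, 59, 6]
  L1: h(52,59)=(52*31+59)%997=674 h(6,6)=(6*31+6)%997=192 -> [674, 192]
  L2: h(674,192)=(674*31+192)%997=149 -> [149]
  root=149
After append 42 (leaves=[52, 59, 6, 42]):
  L0: [52, 59, 6, 42]
  L1: h(52,59)=(52*31+59)%997=674 h(6,42)=(6*31+42)%997=228 -> [674, 228]
  L2: h(674,228)=(674*31+228)%997=185 -> [185]
  root=185
After append 30 (leaves=[52, 59, 6, 42, 30]):
  L0: [52, 59, 6, 42, 30]
  L1: h(52,59)=(52*31+59)%997=674 h(6,42)=(6*31+42)%997=228 h(30,30)=(30*31+30)%997=960 -> [674, 228, 960]
  L2: h(674,228)=(674*31+228)%997=185 h(960,960)=(960*31+960)%997=810 -> [185, 810]
  L3: h(185,810)=(185*31+810)%997=563 -> [563]
  root=563
After append 62 (leaves=[52, 59, 6, 42, 30, 62]):
  L0: [52, 59, 6, 42, 30, 62]
  L1: h(52,59)=(52*31+59)%997=674 h(6,42)=(6*31+42)%997=228 h(30,62)=(30*31+62)%997=992 -> [674, 228, 992]
  L2: h(674,228)=(674*31+228)%997=185 h(992,992)=(992*31+992)%997=837 -> [185, 837]
  L3: h(185,837)=(185*31+837)%997=590 -> [590]
  root=590
After append 93 (leaves=[52, 59, 6, 42, 30, 62, 93]):
  L0: [52, 59, 6, 42, 30, 62, 93]
  L1: h(52,59)=(52*31+59)%997=674 h(6,42)=(6*31+42)%997=228 h(30,62)=(30*31+62)%997=992 h(93,93)=(93*31+93)%997=982 -> [674, 228, 992, 982]
  L2: h(674,228)=(674*31+228)%997=185 h(992,982)=(992*31+982)%997=827 -> [185, 827]
  L3: h(185,827)=(185*31+827)%997=580 -> [580]
  root=580

Answer: 52 674 149 185 563 590 580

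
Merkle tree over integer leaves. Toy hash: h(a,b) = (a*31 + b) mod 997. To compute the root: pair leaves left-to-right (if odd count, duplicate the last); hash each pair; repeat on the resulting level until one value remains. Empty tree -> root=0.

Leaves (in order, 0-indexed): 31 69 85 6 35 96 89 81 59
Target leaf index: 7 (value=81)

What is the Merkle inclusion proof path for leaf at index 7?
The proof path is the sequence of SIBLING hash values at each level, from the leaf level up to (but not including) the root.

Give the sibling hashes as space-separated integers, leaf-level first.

L0 (leaves): [31, 69, 85, 6, 35, 96, 89, 81, 59], target index=7
L1: h(31,69)=(31*31+69)%997=33 [pair 0] h(85,6)=(85*31+6)%997=647 [pair 1] h(35,96)=(35*31+96)%997=184 [pair 2] h(89,81)=(89*31+81)%997=846 [pair 3] h(59,59)=(59*31+59)%997=891 [pair 4] -> [33, 647, 184, 846, 891]
  Sibling for proof at L0: 89
L2: h(33,647)=(33*31+647)%997=673 [pair 0] h(184,846)=(184*31+846)%997=568 [pair 1] h(891,891)=(891*31+891)%997=596 [pair 2] -> [673, 568, 596]
  Sibling for proof at L1: 184
L3: h(673,568)=(673*31+568)%997=494 [pair 0] h(596,596)=(596*31+596)%997=129 [pair 1] -> [494, 129]
  Sibling for proof at L2: 673
L4: h(494,129)=(494*31+129)%997=488 [pair 0] -> [488]
  Sibling for proof at L3: 129
Root: 488
Proof path (sibling hashes from leaf to root): [89, 184, 673, 129]

Answer: 89 184 673 129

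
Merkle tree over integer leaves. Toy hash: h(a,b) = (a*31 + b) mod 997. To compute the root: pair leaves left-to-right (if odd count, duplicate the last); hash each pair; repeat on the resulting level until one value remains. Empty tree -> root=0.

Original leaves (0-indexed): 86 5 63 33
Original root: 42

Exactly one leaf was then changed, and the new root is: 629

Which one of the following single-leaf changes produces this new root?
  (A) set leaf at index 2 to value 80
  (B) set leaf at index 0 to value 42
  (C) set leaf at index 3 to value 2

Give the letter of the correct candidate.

Answer: B

Derivation:
Original leaves: [86, 5, 63, 33]
Target new root: 629
Try each candidate change and compute the resulting root:
Candidate A: set leaf[2] = 80 -> leaves = [86, 5, 80, 33]
  L0: [86, 5, 80, 33]
  L1: h(86,5)=(86*31+5)%997=677 h(80,33)=(80*31+33)%997=519 -> [677, 519]
  L2: h(677,519)=(677*31+519)%997=569 -> [569]
  root = 569 != target 629
Candidate B: set leaf[0] = 42 -> leaves = [42, 5, 63, 33]
  L0: [42, 5, 63, 33]
  L1: h(42,5)=(42*31+5)%997=310 h(63,33)=(63*31+33)%997=989 -> [310, 989]
  L2: h(310,989)=(310*31+989)%997=629 -> [629]
  root = 629 == target 629  ** MATCH **
Candidate C: set leaf[3] = 2 -> leaves = [86, 5, 63, 2]
  L0: [86, 5, 63, 2]
  L1: h(86,5)=(86*31+5)%997=677 h(63,2)=(63*31+2)%997=958 -> [677, 958]
  L2: h(677,958)=(677*31+958)%997=11 -> [11]
  root = 11 != target 629
Candidate B produces the target root.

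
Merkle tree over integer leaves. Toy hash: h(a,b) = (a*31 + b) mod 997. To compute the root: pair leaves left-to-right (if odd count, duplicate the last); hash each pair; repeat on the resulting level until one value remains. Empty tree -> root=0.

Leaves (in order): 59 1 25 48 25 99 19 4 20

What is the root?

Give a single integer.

Answer: 69

Derivation:
L0: [59, 1, 25, 48, 25, 99, 19, 4, 20]
L1: h(59,1)=(59*31+1)%997=833 h(25,48)=(25*31+48)%997=823 h(25,99)=(25*31+99)%997=874 h(19,4)=(19*31+4)%997=593 h(20,20)=(20*31+20)%997=640 -> [833, 823, 874, 593, 640]
L2: h(833,823)=(833*31+823)%997=724 h(874,593)=(874*31+593)%997=768 h(640,640)=(640*31+640)%997=540 -> [724, 768, 540]
L3: h(724,768)=(724*31+768)%997=281 h(540,540)=(540*31+540)%997=331 -> [281, 331]
L4: h(281,331)=(281*31+331)%997=69 -> [69]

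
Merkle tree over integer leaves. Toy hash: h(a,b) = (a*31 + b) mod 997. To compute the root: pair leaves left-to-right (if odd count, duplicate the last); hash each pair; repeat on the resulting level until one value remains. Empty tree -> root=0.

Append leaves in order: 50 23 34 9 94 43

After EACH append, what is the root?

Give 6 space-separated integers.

After append 50 (leaves=[50]):
  L0: [50]
  root=50
After append 23 (leaves=[50, 23]):
  L0: [50, 23]
  L1: h(50,23)=(50*31+23)%997=576 -> [576]
  root=576
After append 34 (leaves=[50, 23, 34]):
  L0: [50, 23, 34]
  L1: h(50,23)=(50*31+23)%997=576 h(34,34)=(34*31+34)%997=91 -> [576, 91]
  L2: h(576,91)=(576*31+91)%997=1 -> [1]
  root=1
After append 9 (leaves=[50, 23, 34, 9]):
  L0: [50, 23, 34, 9]
  L1: h(50,23)=(50*31+23)%997=576 h(34,9)=(34*31+9)%997=66 -> [576, 66]
  L2: h(576,66)=(576*31+66)%997=973 -> [973]
  root=973
After append 94 (leaves=[50, 23, 34, 9, 94]):
  L0: [50, 23, 34, 9, 94]
  L1: h(50,23)=(50*31+23)%997=576 h(34,9)=(34*31+9)%997=66 h(94,94)=(94*31+94)%997=17 -> [576, 66, 17]
  L2: h(576,66)=(576*31+66)%997=973 h(17,17)=(17*31+17)%997=544 -> [973, 544]
  L3: h(973,544)=(973*31+544)%997=797 -> [797]
  root=797
After append 43 (leaves=[50, 23, 34, 9, 94, 43]):
  L0: [50, 23, 34, 9, 94, 43]
  L1: h(50,23)=(50*31+23)%997=576 h(34,9)=(34*31+9)%997=66 h(94,43)=(94*31+43)%997=963 -> [576, 66, 963]
  L2: h(576,66)=(576*31+66)%997=973 h(963,963)=(963*31+963)%997=906 -> [973, 906]
  L3: h(973,906)=(973*31+906)%997=162 -> [162]
  root=162

Answer: 50 576 1 973 797 162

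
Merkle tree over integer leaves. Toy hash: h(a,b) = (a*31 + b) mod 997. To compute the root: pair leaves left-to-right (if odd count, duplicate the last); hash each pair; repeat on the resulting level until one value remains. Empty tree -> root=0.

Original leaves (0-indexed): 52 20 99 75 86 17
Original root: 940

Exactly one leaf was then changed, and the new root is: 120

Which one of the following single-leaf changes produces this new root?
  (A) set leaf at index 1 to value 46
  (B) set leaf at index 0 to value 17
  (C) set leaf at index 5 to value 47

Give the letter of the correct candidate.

Original leaves: [52, 20, 99, 75, 86, 17]
Target new root: 120
Try each candidate change and compute the resulting root:
Candidate A: set leaf[1] = 46 -> leaves = [52, 46, 99, 75, 86, 17]
  L0: [52, 46, 99, 75, 86, 17]
  L1: h(52,46)=(52*31+46)%997=661 h(99,75)=(99*31+75)%997=153 h(86,17)=(86*31+17)%997=689 -> [661, 153, 689]
  L2: h(661,153)=(661*31+153)%997=704 h(689,689)=(689*31+689)%997=114 -> [704, 114]
  L3: h(704,114)=(704*31+114)%997=4 -> [4]
  root = 4 != target 120
Candidate B: set leaf[0] = 17 -> leaves = [17, 20, 99, 75, 86, 17]
  L0: [17, 20, 99, 75, 86, 17]
  L1: h(17,20)=(17*31+20)%997=547 h(99,75)=(99*31+75)%997=153 h(86,17)=(86*31+17)%997=689 -> [547, 153, 689]
  L2: h(547,153)=(547*31+153)%997=161 h(689,689)=(689*31+689)%997=114 -> [161, 114]
  L3: h(161,114)=(161*31+114)%997=120 -> [120]
  root = 120 == target 120  ** MATCH **
Candidate C: set leaf[5] = 47 -> leaves = [52, 20, 99, 75, 86, 47]
  L0: [52, 20, 99, 75, 86, 47]
  L1: h(52,20)=(52*31+20)%997=635 h(99,75)=(99*31+75)%997=153 h(86,47)=(86*31+47)%997=719 -> [635, 153, 719]
  L2: h(635,153)=(635*31+153)%997=895 h(719,719)=(719*31+719)%997=77 -> [895, 77]
  L3: h(895,77)=(895*31+77)%997=903 -> [903]
  root = 903 != target 120
Candidate B produces the target root.

Answer: B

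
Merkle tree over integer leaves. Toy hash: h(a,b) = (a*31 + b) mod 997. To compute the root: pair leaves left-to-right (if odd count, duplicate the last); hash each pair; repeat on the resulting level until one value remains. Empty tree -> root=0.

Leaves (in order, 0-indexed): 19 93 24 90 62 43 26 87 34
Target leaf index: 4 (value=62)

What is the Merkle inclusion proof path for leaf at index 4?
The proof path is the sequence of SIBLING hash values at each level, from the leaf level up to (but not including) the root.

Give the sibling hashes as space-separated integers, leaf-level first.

Answer: 43 893 42 463

Derivation:
L0 (leaves): [19, 93, 24, 90, 62, 43, 26, 87, 34], target index=4
L1: h(19,93)=(19*31+93)%997=682 [pair 0] h(24,90)=(24*31+90)%997=834 [pair 1] h(62,43)=(62*31+43)%997=968 [pair 2] h(26,87)=(26*31+87)%997=893 [pair 3] h(34,34)=(34*31+34)%997=91 [pair 4] -> [682, 834, 968, 893, 91]
  Sibling for proof at L0: 43
L2: h(682,834)=(682*31+834)%997=42 [pair 0] h(968,893)=(968*31+893)%997=991 [pair 1] h(91,91)=(91*31+91)%997=918 [pair 2] -> [42, 991, 918]
  Sibling for proof at L1: 893
L3: h(42,991)=(42*31+991)%997=299 [pair 0] h(918,918)=(918*31+918)%997=463 [pair 1] -> [299, 463]
  Sibling for proof at L2: 42
L4: h(299,463)=(299*31+463)%997=759 [pair 0] -> [759]
  Sibling for proof at L3: 463
Root: 759
Proof path (sibling hashes from leaf to root): [43, 893, 42, 463]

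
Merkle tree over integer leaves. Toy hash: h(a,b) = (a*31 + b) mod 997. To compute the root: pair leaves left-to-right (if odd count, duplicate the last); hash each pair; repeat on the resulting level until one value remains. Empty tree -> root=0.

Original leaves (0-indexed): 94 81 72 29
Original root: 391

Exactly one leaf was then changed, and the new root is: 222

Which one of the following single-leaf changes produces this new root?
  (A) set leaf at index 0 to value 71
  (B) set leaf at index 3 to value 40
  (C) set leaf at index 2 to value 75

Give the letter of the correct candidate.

Answer: A

Derivation:
Original leaves: [94, 81, 72, 29]
Target new root: 222
Try each candidate change and compute the resulting root:
Candidate A: set leaf[0] = 71 -> leaves = [71, 81, 72, 29]
  L0: [71, 81, 72, 29]
  L1: h(71,81)=(71*31+81)%997=288 h(72,29)=(72*31+29)%997=267 -> [288, 267]
  L2: h(288,267)=(288*31+267)%997=222 -> [222]
  root = 222 == target 222  ** MATCH **
Candidate B: set leaf[3] = 40 -> leaves = [94, 81, 72, 40]
  L0: [94, 81, 72, 40]
  L1: h(94,81)=(94*31+81)%997=4 h(72,40)=(72*31+40)%997=278 -> [4, 278]
  L2: h(4,278)=(4*31+278)%997=402 -> [402]
  root = 402 != target 222
Candidate C: set leaf[2] = 75 -> leaves = [94, 81, 75, 29]
  L0: [94, 81, 75, 29]
  L1: h(94,81)=(94*31+81)%997=4 h(75,29)=(75*31+29)%997=360 -> [4, 360]
  L2: h(4,360)=(4*31+360)%997=484 -> [484]
  root = 484 != target 222
Candidate A produces the target root.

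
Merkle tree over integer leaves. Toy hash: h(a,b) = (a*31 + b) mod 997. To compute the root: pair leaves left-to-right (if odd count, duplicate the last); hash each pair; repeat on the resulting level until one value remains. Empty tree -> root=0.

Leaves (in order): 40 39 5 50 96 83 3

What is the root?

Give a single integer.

Answer: 401

Derivation:
L0: [40, 39, 5, 50, 96, 83, 3]
L1: h(40,39)=(40*31+39)%997=282 h(5,50)=(5*31+50)%997=205 h(96,83)=(96*31+83)%997=68 h(3,3)=(3*31+3)%997=96 -> [282, 205, 68, 96]
L2: h(282,205)=(282*31+205)%997=971 h(68,96)=(68*31+96)%997=210 -> [971, 210]
L3: h(971,210)=(971*31+210)%997=401 -> [401]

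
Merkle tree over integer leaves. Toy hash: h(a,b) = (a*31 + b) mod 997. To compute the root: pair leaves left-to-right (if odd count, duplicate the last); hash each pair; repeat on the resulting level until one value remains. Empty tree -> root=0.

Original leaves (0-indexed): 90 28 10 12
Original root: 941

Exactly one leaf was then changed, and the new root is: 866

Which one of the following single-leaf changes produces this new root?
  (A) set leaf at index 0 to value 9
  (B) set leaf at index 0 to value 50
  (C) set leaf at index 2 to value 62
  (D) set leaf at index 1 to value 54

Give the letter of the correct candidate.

Answer: A

Derivation:
Original leaves: [90, 28, 10, 12]
Target new root: 866
Try each candidate change and compute the resulting root:
Candidate A: set leaf[0] = 9 -> leaves = [9, 28, 10, 12]
  L0: [9, 28, 10, 12]
  L1: h(9,28)=(9*31+28)%997=307 h(10,12)=(10*31+12)%997=322 -> [307, 322]
  L2: h(307,322)=(307*31+322)%997=866 -> [866]
  root = 866 == target 866  ** MATCH **
Candidate B: set leaf[0] = 50 -> leaves = [50, 28, 10, 12]
  L0: [50, 28, 10, 12]
  L1: h(50,28)=(50*31+28)%997=581 h(10,12)=(10*31+12)%997=322 -> [581, 322]
  L2: h(581,322)=(581*31+322)%997=387 -> [387]
  root = 387 != target 866
Candidate C: set leaf[2] = 62 -> leaves = [90, 28, 62, 12]
  L0: [90, 28, 62, 12]
  L1: h(90,28)=(90*31+28)%997=824 h(62,12)=(62*31+12)%997=937 -> [824, 937]
  L2: h(824,937)=(824*31+937)%997=559 -> [559]
  root = 559 != target 866
Candidate D: set leaf[1] = 54 -> leaves = [90, 54, 10, 12]
  L0: [90, 54, 10, 12]
  L1: h(90,54)=(90*31+54)%997=850 h(10,12)=(10*31+12)%997=322 -> [850, 322]
  L2: h(850,322)=(850*31+322)%997=750 -> [750]
  root = 750 != target 866
Candidate A produces the target root.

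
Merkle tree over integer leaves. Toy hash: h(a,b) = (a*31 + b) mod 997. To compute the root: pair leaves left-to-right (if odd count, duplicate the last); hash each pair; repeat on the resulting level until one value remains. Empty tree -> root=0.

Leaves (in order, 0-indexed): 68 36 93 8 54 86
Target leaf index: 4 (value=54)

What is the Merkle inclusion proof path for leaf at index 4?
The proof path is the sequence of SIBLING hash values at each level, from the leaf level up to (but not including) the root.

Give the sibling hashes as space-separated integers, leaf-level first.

Answer: 86 763 562

Derivation:
L0 (leaves): [68, 36, 93, 8, 54, 86], target index=4
L1: h(68,36)=(68*31+36)%997=150 [pair 0] h(93,8)=(93*31+8)%997=897 [pair 1] h(54,86)=(54*31+86)%997=763 [pair 2] -> [150, 897, 763]
  Sibling for proof at L0: 86
L2: h(150,897)=(150*31+897)%997=562 [pair 0] h(763,763)=(763*31+763)%997=488 [pair 1] -> [562, 488]
  Sibling for proof at L1: 763
L3: h(562,488)=(562*31+488)%997=961 [pair 0] -> [961]
  Sibling for proof at L2: 562
Root: 961
Proof path (sibling hashes from leaf to root): [86, 763, 562]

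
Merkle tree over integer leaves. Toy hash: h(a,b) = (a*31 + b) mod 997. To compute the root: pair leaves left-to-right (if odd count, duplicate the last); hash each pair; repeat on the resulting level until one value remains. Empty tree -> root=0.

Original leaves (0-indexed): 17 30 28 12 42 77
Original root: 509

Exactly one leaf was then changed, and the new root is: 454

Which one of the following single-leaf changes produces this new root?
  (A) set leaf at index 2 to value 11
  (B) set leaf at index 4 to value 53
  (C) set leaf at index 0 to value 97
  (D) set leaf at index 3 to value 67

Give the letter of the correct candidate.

Answer: B

Derivation:
Original leaves: [17, 30, 28, 12, 42, 77]
Target new root: 454
Try each candidate change and compute the resulting root:
Candidate A: set leaf[2] = 11 -> leaves = [17, 30, 11, 12, 42, 77]
  L0: [17, 30, 11, 12, 42, 77]
  L1: h(17,30)=(17*31+30)%997=557 h(11,12)=(11*31+12)%997=353 h(42,77)=(42*31+77)%997=382 -> [557, 353, 382]
  L2: h(557,353)=(557*31+353)%997=671 h(382,382)=(382*31+382)%997=260 -> [671, 260]
  L3: h(671,260)=(671*31+260)%997=124 -> [124]
  root = 124 != target 454
Candidate B: set leaf[4] = 53 -> leaves = [17, 30, 28, 12, 53, 77]
  L0: [17, 30, 28, 12, 53, 77]
  L1: h(17,30)=(17*31+30)%997=557 h(28,12)=(28*31+12)%997=880 h(53,77)=(53*31+77)%997=723 -> [557, 880, 723]
  L2: h(557,880)=(557*31+880)%997=201 h(723,723)=(723*31+723)%997=205 -> [201, 205]
  L3: h(201,205)=(201*31+205)%997=454 -> [454]
  root = 454 == target 454  ** MATCH **
Candidate C: set leaf[0] = 97 -> leaves = [97, 30, 28, 12, 42, 77]
  L0: [97, 30, 28, 12, 42, 77]
  L1: h(97,30)=(97*31+30)%997=46 h(28,12)=(28*31+12)%997=880 h(42,77)=(42*31+77)%997=382 -> [46, 880, 382]
  L2: h(46,880)=(46*31+880)%997=312 h(382,382)=(382*31+382)%997=260 -> [312, 260]
  L3: h(312,260)=(312*31+260)%997=959 -> [959]
  root = 959 != target 454
Candidate D: set leaf[3] = 67 -> leaves = [17, 30, 28, 67, 42, 77]
  L0: [17, 30, 28, 67, 42, 77]
  L1: h(17,30)=(17*31+30)%997=557 h(28,67)=(28*31+67)%997=935 h(42,77)=(42*31+77)%997=382 -> [557, 935, 382]
  L2: h(557,935)=(557*31+935)%997=256 h(382,382)=(382*31+382)%997=260 -> [256, 260]
  L3: h(256,260)=(256*31+260)%997=220 -> [220]
  root = 220 != target 454
Candidate B produces the target root.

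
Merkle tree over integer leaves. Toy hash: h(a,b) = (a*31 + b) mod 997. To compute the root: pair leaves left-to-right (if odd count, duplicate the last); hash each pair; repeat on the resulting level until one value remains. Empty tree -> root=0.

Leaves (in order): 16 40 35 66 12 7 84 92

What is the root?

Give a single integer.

L0: [16, 40, 35, 66, 12, 7, 84, 92]
L1: h(16,40)=(16*31+40)%997=536 h(35,66)=(35*31+66)%997=154 h(12,7)=(12*31+7)%997=379 h(84,92)=(84*31+92)%997=702 -> [536, 154, 379, 702]
L2: h(536,154)=(536*31+154)%997=818 h(379,702)=(379*31+702)%997=487 -> [818, 487]
L3: h(818,487)=(818*31+487)%997=920 -> [920]

Answer: 920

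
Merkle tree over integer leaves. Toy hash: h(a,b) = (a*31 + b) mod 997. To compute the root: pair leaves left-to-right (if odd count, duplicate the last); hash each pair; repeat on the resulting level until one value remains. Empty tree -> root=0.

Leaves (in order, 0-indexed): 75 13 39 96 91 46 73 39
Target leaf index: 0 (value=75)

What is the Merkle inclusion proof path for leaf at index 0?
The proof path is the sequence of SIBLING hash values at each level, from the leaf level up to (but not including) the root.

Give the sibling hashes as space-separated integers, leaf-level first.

Answer: 13 308 452

Derivation:
L0 (leaves): [75, 13, 39, 96, 91, 46, 73, 39], target index=0
L1: h(75,13)=(75*31+13)%997=344 [pair 0] h(39,96)=(39*31+96)%997=308 [pair 1] h(91,46)=(91*31+46)%997=873 [pair 2] h(73,39)=(73*31+39)%997=308 [pair 3] -> [344, 308, 873, 308]
  Sibling for proof at L0: 13
L2: h(344,308)=(344*31+308)%997=5 [pair 0] h(873,308)=(873*31+308)%997=452 [pair 1] -> [5, 452]
  Sibling for proof at L1: 308
L3: h(5,452)=(5*31+452)%997=607 [pair 0] -> [607]
  Sibling for proof at L2: 452
Root: 607
Proof path (sibling hashes from leaf to root): [13, 308, 452]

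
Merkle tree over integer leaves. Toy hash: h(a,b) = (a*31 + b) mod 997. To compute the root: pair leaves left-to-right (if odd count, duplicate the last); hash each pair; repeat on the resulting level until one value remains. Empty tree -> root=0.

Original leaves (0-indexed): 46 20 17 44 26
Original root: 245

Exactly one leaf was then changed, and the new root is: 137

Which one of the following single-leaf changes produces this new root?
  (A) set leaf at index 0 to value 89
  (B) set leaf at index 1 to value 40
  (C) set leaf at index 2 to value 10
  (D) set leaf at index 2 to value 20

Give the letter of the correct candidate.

Answer: D

Derivation:
Original leaves: [46, 20, 17, 44, 26]
Target new root: 137
Try each candidate change and compute the resulting root:
Candidate A: set leaf[0] = 89 -> leaves = [89, 20, 17, 44, 26]
  L0: [89, 20, 17, 44, 26]
  L1: h(89,20)=(89*31+20)%997=785 h(17,44)=(17*31+44)%997=571 h(26,26)=(26*31+26)%997=832 -> [785, 571, 832]
  L2: h(785,571)=(785*31+571)%997=978 h(832,832)=(832*31+832)%997=702 -> [978, 702]
  L3: h(978,702)=(978*31+702)%997=113 -> [113]
  root = 113 != target 137
Candidate B: set leaf[1] = 40 -> leaves = [46, 40, 17, 44, 26]
  L0: [46, 40, 17, 44, 26]
  L1: h(46,40)=(46*31+40)%997=469 h(17,44)=(17*31+44)%997=571 h(26,26)=(26*31+26)%997=832 -> [469, 571, 832]
  L2: h(469,571)=(469*31+571)%997=155 h(832,832)=(832*31+832)%997=702 -> [155, 702]
  L3: h(155,702)=(155*31+702)%997=522 -> [522]
  root = 522 != target 137
Candidate C: set leaf[2] = 10 -> leaves = [46, 20, 10, 44, 26]
  L0: [46, 20, 10, 44, 26]
  L1: h(46,20)=(46*31+20)%997=449 h(10,44)=(10*31+44)%997=354 h(26,26)=(26*31+26)%997=832 -> [449, 354, 832]
  L2: h(449,354)=(449*31+354)%997=315 h(832,832)=(832*31+832)%997=702 -> [315, 702]
  L3: h(315,702)=(315*31+702)%997=497 -> [497]
  root = 497 != target 137
Candidate D: set leaf[2] = 20 -> leaves = [46, 20, 20, 44, 26]
  L0: [46, 20, 20, 44, 26]
  L1: h(46,20)=(46*31+20)%997=449 h(20,44)=(20*31+44)%997=664 h(26,26)=(26*31+26)%997=832 -> [449, 664, 832]
  L2: h(449,664)=(449*31+664)%997=625 h(832,832)=(832*31+832)%997=702 -> [625, 702]
  L3: h(625,702)=(625*31+702)%997=137 -> [137]
  root = 137 == target 137  ** MATCH **
Candidate D produces the target root.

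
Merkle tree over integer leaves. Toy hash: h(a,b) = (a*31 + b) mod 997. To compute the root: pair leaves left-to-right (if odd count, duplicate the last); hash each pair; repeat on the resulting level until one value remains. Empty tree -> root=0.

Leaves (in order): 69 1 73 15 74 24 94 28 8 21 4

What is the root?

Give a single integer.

Answer: 853

Derivation:
L0: [69, 1, 73, 15, 74, 24, 94, 28, 8, 21, 4]
L1: h(69,1)=(69*31+1)%997=146 h(73,15)=(73*31+15)%997=284 h(74,24)=(74*31+24)%997=324 h(94,28)=(94*31+28)%997=948 h(8,21)=(8*31+21)%997=269 h(4,4)=(4*31+4)%997=128 -> [146, 284, 324, 948, 269, 128]
L2: h(146,284)=(146*31+284)%997=822 h(324,948)=(324*31+948)%997=25 h(269,128)=(269*31+128)%997=491 -> [822, 25, 491]
L3: h(822,25)=(822*31+25)%997=582 h(491,491)=(491*31+491)%997=757 -> [582, 757]
L4: h(582,757)=(582*31+757)%997=853 -> [853]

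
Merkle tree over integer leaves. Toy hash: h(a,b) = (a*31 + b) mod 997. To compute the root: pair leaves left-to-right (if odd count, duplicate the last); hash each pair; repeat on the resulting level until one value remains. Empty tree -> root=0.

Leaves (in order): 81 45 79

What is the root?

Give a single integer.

L0: [81, 45, 79]
L1: h(81,45)=(81*31+45)%997=562 h(79,79)=(79*31+79)%997=534 -> [562, 534]
L2: h(562,534)=(562*31+534)%997=10 -> [10]

Answer: 10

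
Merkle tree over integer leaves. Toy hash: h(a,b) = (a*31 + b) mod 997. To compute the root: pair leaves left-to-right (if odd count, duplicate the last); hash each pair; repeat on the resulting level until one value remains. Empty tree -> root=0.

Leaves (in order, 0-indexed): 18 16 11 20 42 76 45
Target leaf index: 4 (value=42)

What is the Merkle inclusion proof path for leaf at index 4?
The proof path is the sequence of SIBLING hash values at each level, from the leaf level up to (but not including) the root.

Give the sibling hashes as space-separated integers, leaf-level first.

L0 (leaves): [18, 16, 11, 20, 42, 76, 45], target index=4
L1: h(18,16)=(18*31+16)%997=574 [pair 0] h(11,20)=(11*31+20)%997=361 [pair 1] h(42,76)=(42*31+76)%997=381 [pair 2] h(45,45)=(45*31+45)%997=443 [pair 3] -> [574, 361, 381, 443]
  Sibling for proof at L0: 76
L2: h(574,361)=(574*31+361)%997=209 [pair 0] h(381,443)=(381*31+443)%997=290 [pair 1] -> [209, 290]
  Sibling for proof at L1: 443
L3: h(209,290)=(209*31+290)%997=787 [pair 0] -> [787]
  Sibling for proof at L2: 209
Root: 787
Proof path (sibling hashes from leaf to root): [76, 443, 209]

Answer: 76 443 209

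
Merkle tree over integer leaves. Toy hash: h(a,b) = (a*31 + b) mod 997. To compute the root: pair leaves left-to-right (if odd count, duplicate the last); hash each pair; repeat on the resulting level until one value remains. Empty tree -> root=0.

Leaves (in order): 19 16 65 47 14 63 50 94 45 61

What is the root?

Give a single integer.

L0: [19, 16, 65, 47, 14, 63, 50, 94, 45, 61]
L1: h(19,16)=(19*31+16)%997=605 h(65,47)=(65*31+47)%997=68 h(14,63)=(14*31+63)%997=497 h(50,94)=(50*31+94)%997=647 h(45,61)=(45*31+61)%997=459 -> [605, 68, 497, 647, 459]
L2: h(605,68)=(605*31+68)%997=877 h(497,647)=(497*31+647)%997=102 h(459,459)=(459*31+459)%997=730 -> [877, 102, 730]
L3: h(877,102)=(877*31+102)%997=370 h(730,730)=(730*31+730)%997=429 -> [370, 429]
L4: h(370,429)=(370*31+429)%997=932 -> [932]

Answer: 932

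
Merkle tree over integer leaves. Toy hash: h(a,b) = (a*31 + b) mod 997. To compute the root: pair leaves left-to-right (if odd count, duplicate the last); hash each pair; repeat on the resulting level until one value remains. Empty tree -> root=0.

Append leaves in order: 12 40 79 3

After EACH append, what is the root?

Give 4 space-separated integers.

Answer: 12 412 345 269

Derivation:
After append 12 (leaves=[12]):
  L0: [12]
  root=12
After append 40 (leaves=[12, 40]):
  L0: [12, 40]
  L1: h(12,40)=(12*31+40)%997=412 -> [412]
  root=412
After append 79 (leaves=[12, 40, 79]):
  L0: [12, 40, 79]
  L1: h(12,40)=(12*31+40)%997=412 h(79,79)=(79*31+79)%997=534 -> [412, 534]
  L2: h(412,534)=(412*31+534)%997=345 -> [345]
  root=345
After append 3 (leaves=[12, 40, 79, 3]):
  L0: [12, 40, 79, 3]
  L1: h(12,40)=(12*31+40)%997=412 h(79,3)=(79*31+3)%997=458 -> [412, 458]
  L2: h(412,458)=(412*31+458)%997=269 -> [269]
  root=269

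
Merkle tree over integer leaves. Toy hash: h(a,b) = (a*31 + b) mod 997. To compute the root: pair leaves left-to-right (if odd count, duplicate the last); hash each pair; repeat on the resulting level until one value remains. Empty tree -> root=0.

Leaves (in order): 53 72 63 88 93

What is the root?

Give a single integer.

Answer: 54

Derivation:
L0: [53, 72, 63, 88, 93]
L1: h(53,72)=(53*31+72)%997=718 h(63,88)=(63*31+88)%997=47 h(93,93)=(93*31+93)%997=982 -> [718, 47, 982]
L2: h(718,47)=(718*31+47)%997=371 h(982,982)=(982*31+982)%997=517 -> [371, 517]
L3: h(371,517)=(371*31+517)%997=54 -> [54]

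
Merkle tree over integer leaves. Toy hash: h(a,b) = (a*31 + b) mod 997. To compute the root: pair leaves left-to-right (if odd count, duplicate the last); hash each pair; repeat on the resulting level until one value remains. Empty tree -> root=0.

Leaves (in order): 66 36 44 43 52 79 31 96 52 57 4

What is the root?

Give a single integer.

Answer: 236

Derivation:
L0: [66, 36, 44, 43, 52, 79, 31, 96, 52, 57, 4]
L1: h(66,36)=(66*31+36)%997=88 h(44,43)=(44*31+43)%997=410 h(52,79)=(52*31+79)%997=694 h(31,96)=(31*31+96)%997=60 h(52,57)=(52*31+57)%997=672 h(4,4)=(4*31+4)%997=128 -> [88, 410, 694, 60, 672, 128]
L2: h(88,410)=(88*31+410)%997=147 h(694,60)=(694*31+60)%997=637 h(672,128)=(672*31+128)%997=23 -> [147, 637, 23]
L3: h(147,637)=(147*31+637)%997=209 h(23,23)=(23*31+23)%997=736 -> [209, 736]
L4: h(209,736)=(209*31+736)%997=236 -> [236]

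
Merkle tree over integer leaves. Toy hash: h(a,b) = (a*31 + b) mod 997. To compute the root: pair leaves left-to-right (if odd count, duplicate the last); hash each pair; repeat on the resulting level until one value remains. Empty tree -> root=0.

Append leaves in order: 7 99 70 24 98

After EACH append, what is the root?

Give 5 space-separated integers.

Answer: 7 316 72 26 461

Derivation:
After append 7 (leaves=[7]):
  L0: [7]
  root=7
After append 99 (leaves=[7, 99]):
  L0: [7, 99]
  L1: h(7,99)=(7*31+99)%997=316 -> [316]
  root=316
After append 70 (leaves=[7, 99, 70]):
  L0: [7, 99, 70]
  L1: h(7,99)=(7*31+99)%997=316 h(70,70)=(70*31+70)%997=246 -> [316, 246]
  L2: h(316,246)=(316*31+246)%997=72 -> [72]
  root=72
After append 24 (leaves=[7, 99, 70, 24]):
  L0: [7, 99, 70, 24]
  L1: h(7,99)=(7*31+99)%997=316 h(70,24)=(70*31+24)%997=200 -> [316, 200]
  L2: h(316,200)=(316*31+200)%997=26 -> [26]
  root=26
After append 98 (leaves=[7, 99, 70, 24, 98]):
  L0: [7, 99, 70, 24, 98]
  L1: h(7,99)=(7*31+99)%997=316 h(70,24)=(70*31+24)%997=200 h(98,98)=(98*31+98)%997=145 -> [316, 200, 145]
  L2: h(316,200)=(316*31+200)%997=26 h(145,145)=(145*31+145)%997=652 -> [26, 652]
  L3: h(26,652)=(26*31+652)%997=461 -> [461]
  root=461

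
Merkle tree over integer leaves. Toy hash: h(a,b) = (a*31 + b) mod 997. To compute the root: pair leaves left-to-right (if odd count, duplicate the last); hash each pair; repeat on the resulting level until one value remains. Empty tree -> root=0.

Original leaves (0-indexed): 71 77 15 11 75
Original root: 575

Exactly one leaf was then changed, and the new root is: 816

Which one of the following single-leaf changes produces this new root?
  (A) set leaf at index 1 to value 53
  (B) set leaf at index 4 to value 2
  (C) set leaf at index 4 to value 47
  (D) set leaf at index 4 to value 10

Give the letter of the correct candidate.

Original leaves: [71, 77, 15, 11, 75]
Target new root: 816
Try each candidate change and compute the resulting root:
Candidate A: set leaf[1] = 53 -> leaves = [71, 53, 15, 11, 75]
  L0: [71, 53, 15, 11, 75]
  L1: h(71,53)=(71*31+53)%997=260 h(15,11)=(15*31+11)%997=476 h(75,75)=(75*31+75)%997=406 -> [260, 476, 406]
  L2: h(260,476)=(260*31+476)%997=560 h(406,406)=(406*31+406)%997=31 -> [560, 31]
  L3: h(560,31)=(560*31+31)%997=442 -> [442]
  root = 442 != target 816
Candidate B: set leaf[4] = 2 -> leaves = [71, 77, 15, 11, 2]
  L0: [71, 77, 15, 11, 2]
  L1: h(71,77)=(71*31+77)%997=284 h(15,11)=(15*31+11)%997=476 h(2,2)=(2*31+2)%997=64 -> [284, 476, 64]
  L2: h(284,476)=(284*31+476)%997=307 h(64,64)=(64*31+64)%997=54 -> [307, 54]
  L3: h(307,54)=(307*31+54)%997=598 -> [598]
  root = 598 != target 816
Candidate C: set leaf[4] = 47 -> leaves = [71, 77, 15, 11, 47]
  L0: [71, 77, 15, 11, 47]
  L1: h(71,77)=(71*31+77)%997=284 h(15,11)=(15*31+11)%997=476 h(47,47)=(47*31+47)%997=507 -> [284, 476, 507]
  L2: h(284,476)=(284*31+476)%997=307 h(507,507)=(507*31+507)%997=272 -> [307, 272]
  L3: h(307,272)=(307*31+272)%997=816 -> [816]
  root = 816 == target 816  ** MATCH **
Candidate D: set leaf[4] = 10 -> leaves = [71, 77, 15, 11, 10]
  L0: [71, 77, 15, 11, 10]
  L1: h(71,77)=(71*31+77)%997=284 h(15,11)=(15*31+11)%997=476 h(10,10)=(10*31+10)%997=320 -> [284, 476, 320]
  L2: h(284,476)=(284*31+476)%997=307 h(320,320)=(320*31+320)%997=270 -> [307, 270]
  L3: h(307,270)=(307*31+270)%997=814 -> [814]
  root = 814 != target 816
Candidate C produces the target root.

Answer: C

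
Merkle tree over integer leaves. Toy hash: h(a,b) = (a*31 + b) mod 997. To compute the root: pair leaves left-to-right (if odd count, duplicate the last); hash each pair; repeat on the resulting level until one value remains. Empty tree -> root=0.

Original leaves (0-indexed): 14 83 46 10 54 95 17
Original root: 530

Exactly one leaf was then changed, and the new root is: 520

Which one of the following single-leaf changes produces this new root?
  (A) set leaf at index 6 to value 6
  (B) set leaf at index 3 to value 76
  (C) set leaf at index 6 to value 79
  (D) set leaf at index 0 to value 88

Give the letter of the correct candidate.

Original leaves: [14, 83, 46, 10, 54, 95, 17]
Target new root: 520
Try each candidate change and compute the resulting root:
Candidate A: set leaf[6] = 6 -> leaves = [14, 83, 46, 10, 54, 95, 6]
  L0: [14, 83, 46, 10, 54, 95, 6]
  L1: h(14,83)=(14*31+83)%997=517 h(46,10)=(46*31+10)%997=439 h(54,95)=(54*31+95)%997=772 h(6,6)=(6*31+6)%997=192 -> [517, 439, 772, 192]
  L2: h(517,439)=(517*31+439)%997=514 h(772,192)=(772*31+192)%997=196 -> [514, 196]
  L3: h(514,196)=(514*31+196)%997=178 -> [178]
  root = 178 != target 520
Candidate B: set leaf[3] = 76 -> leaves = [14, 83, 46, 76, 54, 95, 17]
  L0: [14, 83, 46, 76, 54, 95, 17]
  L1: h(14,83)=(14*31+83)%997=517 h(46,76)=(46*31+76)%997=505 h(54,95)=(54*31+95)%997=772 h(17,17)=(17*31+17)%997=544 -> [517, 505, 772, 544]
  L2: h(517,505)=(517*31+505)%997=580 h(772,544)=(772*31+544)%997=548 -> [580, 548]
  L3: h(580,548)=(580*31+548)%997=582 -> [582]
  root = 582 != target 520
Candidate C: set leaf[6] = 79 -> leaves = [14, 83, 46, 10, 54, 95, 79]
  L0: [14, 83, 46, 10, 54, 95, 79]
  L1: h(14,83)=(14*31+83)%997=517 h(46,10)=(46*31+10)%997=439 h(54,95)=(54*31+95)%997=772 h(79,79)=(79*31+79)%997=534 -> [517, 439, 772, 534]
  L2: h(517,439)=(517*31+439)%997=514 h(772,534)=(772*31+534)%997=538 -> [514, 538]
  L3: h(514,538)=(514*31+538)%997=520 -> [520]
  root = 520 == target 520  ** MATCH **
Candidate D: set leaf[0] = 88 -> leaves = [88, 83, 46, 10, 54, 95, 17]
  L0: [88, 83, 46, 10, 54, 95, 17]
  L1: h(88,83)=(88*31+83)%997=817 h(46,10)=(46*31+10)%997=439 h(54,95)=(54*31+95)%997=772 h(17,17)=(17*31+17)%997=544 -> [817, 439, 772, 544]
  L2: h(817,439)=(817*31+439)%997=841 h(772,544)=(772*31+544)%997=548 -> [841, 548]
  L3: h(841,548)=(841*31+548)%997=697 -> [697]
  root = 697 != target 520
Candidate C produces the target root.

Answer: C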